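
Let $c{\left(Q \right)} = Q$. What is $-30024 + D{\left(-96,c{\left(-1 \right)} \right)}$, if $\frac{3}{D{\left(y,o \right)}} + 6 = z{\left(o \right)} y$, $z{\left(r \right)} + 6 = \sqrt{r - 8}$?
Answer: $- \frac{680283697}{22658} + \frac{24 i}{11329} \approx -30024.0 + 0.0021185 i$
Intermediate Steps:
$z{\left(r \right)} = -6 + \sqrt{-8 + r}$ ($z{\left(r \right)} = -6 + \sqrt{r - 8} = -6 + \sqrt{-8 + r}$)
$D{\left(y,o \right)} = \frac{3}{-6 + y \left(-6 + \sqrt{-8 + o}\right)}$ ($D{\left(y,o \right)} = \frac{3}{-6 + \left(-6 + \sqrt{-8 + o}\right) y} = \frac{3}{-6 + y \left(-6 + \sqrt{-8 + o}\right)}$)
$-30024 + D{\left(-96,c{\left(-1 \right)} \right)} = -30024 + \frac{3}{-6 - 96 \left(-6 + \sqrt{-8 - 1}\right)} = -30024 + \frac{3}{-6 - 96 \left(-6 + \sqrt{-9}\right)} = -30024 + \frac{3}{-6 - 96 \left(-6 + 3 i\right)} = -30024 + \frac{3}{-6 + \left(576 - 288 i\right)} = -30024 + \frac{3}{570 - 288 i} = -30024 + 3 \frac{570 + 288 i}{407844} = -30024 + \frac{570 + 288 i}{135948}$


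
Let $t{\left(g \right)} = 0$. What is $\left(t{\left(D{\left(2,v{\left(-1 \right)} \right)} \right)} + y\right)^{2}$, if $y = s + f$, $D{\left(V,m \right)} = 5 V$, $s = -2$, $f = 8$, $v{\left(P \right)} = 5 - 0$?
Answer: $36$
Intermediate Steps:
$v{\left(P \right)} = 5$ ($v{\left(P \right)} = 5 + 0 = 5$)
$y = 6$ ($y = -2 + 8 = 6$)
$\left(t{\left(D{\left(2,v{\left(-1 \right)} \right)} \right)} + y\right)^{2} = \left(0 + 6\right)^{2} = 6^{2} = 36$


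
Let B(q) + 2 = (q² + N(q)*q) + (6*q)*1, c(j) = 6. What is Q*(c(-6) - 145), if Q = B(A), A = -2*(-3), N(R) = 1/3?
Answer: -10008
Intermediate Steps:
N(R) = ⅓
A = 6
B(q) = -2 + q² + 19*q/3 (B(q) = -2 + ((q² + q/3) + (6*q)*1) = -2 + ((q² + q/3) + 6*q) = -2 + (q² + 19*q/3) = -2 + q² + 19*q/3)
Q = 72 (Q = -2 + 6² + (19/3)*6 = -2 + 36 + 38 = 72)
Q*(c(-6) - 145) = 72*(6 - 145) = 72*(-139) = -10008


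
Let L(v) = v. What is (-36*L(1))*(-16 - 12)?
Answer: 1008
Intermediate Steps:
(-36*L(1))*(-16 - 12) = (-36*1)*(-16 - 12) = -36*(-28) = 1008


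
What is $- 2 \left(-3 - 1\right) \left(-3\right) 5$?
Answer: $-120$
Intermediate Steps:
$- 2 \left(-3 - 1\right) \left(-3\right) 5 = \left(-2\right) \left(-4\right) \left(-3\right) 5 = 8 \left(-3\right) 5 = \left(-24\right) 5 = -120$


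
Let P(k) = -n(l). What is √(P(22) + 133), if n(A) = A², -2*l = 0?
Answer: √133 ≈ 11.533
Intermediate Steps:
l = 0 (l = -½*0 = 0)
P(k) = 0 (P(k) = -1*0² = -1*0 = 0)
√(P(22) + 133) = √(0 + 133) = √133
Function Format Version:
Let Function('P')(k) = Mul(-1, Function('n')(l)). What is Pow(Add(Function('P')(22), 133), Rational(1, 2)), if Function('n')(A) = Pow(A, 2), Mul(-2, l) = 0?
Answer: Pow(133, Rational(1, 2)) ≈ 11.533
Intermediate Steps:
l = 0 (l = Mul(Rational(-1, 2), 0) = 0)
Function('P')(k) = 0 (Function('P')(k) = Mul(-1, Pow(0, 2)) = Mul(-1, 0) = 0)
Pow(Add(Function('P')(22), 133), Rational(1, 2)) = Pow(Add(0, 133), Rational(1, 2)) = Pow(133, Rational(1, 2))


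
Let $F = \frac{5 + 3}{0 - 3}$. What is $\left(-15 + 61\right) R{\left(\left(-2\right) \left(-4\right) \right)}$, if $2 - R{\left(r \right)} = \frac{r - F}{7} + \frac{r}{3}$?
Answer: $- \frac{2116}{21} \approx -100.76$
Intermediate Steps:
$F = - \frac{8}{3}$ ($F = \frac{8}{-3} = 8 \left(- \frac{1}{3}\right) = - \frac{8}{3} \approx -2.6667$)
$R{\left(r \right)} = \frac{34}{21} - \frac{10 r}{21}$ ($R{\left(r \right)} = 2 - \left(\frac{r - - \frac{8}{3}}{7} + \frac{r}{3}\right) = 2 - \left(\left(r + \frac{8}{3}\right) \frac{1}{7} + r \frac{1}{3}\right) = 2 - \left(\left(\frac{8}{3} + r\right) \frac{1}{7} + \frac{r}{3}\right) = 2 - \left(\left(\frac{8}{21} + \frac{r}{7}\right) + \frac{r}{3}\right) = 2 - \left(\frac{8}{21} + \frac{10 r}{21}\right) = \frac{34}{21} - \frac{10 r}{21}$)
$\left(-15 + 61\right) R{\left(\left(-2\right) \left(-4\right) \right)} = \left(-15 + 61\right) \left(\frac{34}{21} - \frac{10 \left(\left(-2\right) \left(-4\right)\right)}{21}\right) = 46 \left(\frac{34}{21} - \frac{80}{21}\right) = 46 \left(- \frac{46}{21}\right) = - \frac{2116}{21}$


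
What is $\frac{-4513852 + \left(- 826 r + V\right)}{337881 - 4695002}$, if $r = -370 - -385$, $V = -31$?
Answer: $\frac{4526273}{4357121} \approx 1.0388$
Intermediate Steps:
$r = 15$ ($r = -370 + 385 = 15$)
$\frac{-4513852 + \left(- 826 r + V\right)}{337881 - 4695002} = \frac{-4513852 - 12421}{337881 - 4695002} = \frac{-4513852 - 12421}{-4357121} = \left(-4513852 - 12421\right) \left(- \frac{1}{4357121}\right) = \left(-4526273\right) \left(- \frac{1}{4357121}\right) = \frac{4526273}{4357121}$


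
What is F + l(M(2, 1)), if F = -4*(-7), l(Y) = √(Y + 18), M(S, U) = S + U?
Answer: 28 + √21 ≈ 32.583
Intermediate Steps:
l(Y) = √(18 + Y)
F = 28
F + l(M(2, 1)) = 28 + √(18 + (2 + 1)) = 28 + √(18 + 3) = 28 + √21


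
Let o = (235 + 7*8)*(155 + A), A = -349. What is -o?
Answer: 56454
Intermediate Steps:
o = -56454 (o = (235 + 7*8)*(155 - 349) = (235 + 56)*(-194) = 291*(-194) = -56454)
-o = -1*(-56454) = 56454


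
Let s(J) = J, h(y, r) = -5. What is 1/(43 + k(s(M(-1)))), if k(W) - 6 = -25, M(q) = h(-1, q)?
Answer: 1/24 ≈ 0.041667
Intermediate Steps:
M(q) = -5
k(W) = -19 (k(W) = 6 - 25 = -19)
1/(43 + k(s(M(-1)))) = 1/(43 - 19) = 1/24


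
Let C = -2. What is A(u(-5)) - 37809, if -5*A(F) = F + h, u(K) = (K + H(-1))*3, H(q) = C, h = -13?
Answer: -189011/5 ≈ -37802.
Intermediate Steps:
H(q) = -2
u(K) = -6 + 3*K (u(K) = (K - 2)*3 = (-2 + K)*3 = -6 + 3*K)
A(F) = 13/5 - F/5 (A(F) = -(F - 13)/5 = -(-13 + F)/5 = 13/5 - F/5)
A(u(-5)) - 37809 = (13/5 - (-6 + 3*(-5))/5) - 37809 = (13/5 - (-6 - 15)/5) - 37809 = (13/5 - ⅕*(-21)) - 37809 = (13/5 + 21/5) - 37809 = 34/5 - 37809 = -189011/5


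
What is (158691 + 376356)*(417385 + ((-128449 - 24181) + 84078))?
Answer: 186642050151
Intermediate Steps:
(158691 + 376356)*(417385 + ((-128449 - 24181) + 84078)) = 535047*(417385 + (-152630 + 84078)) = 535047*(417385 - 68552) = 535047*348833 = 186642050151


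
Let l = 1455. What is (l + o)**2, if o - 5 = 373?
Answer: 3359889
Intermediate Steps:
o = 378 (o = 5 + 373 = 378)
(l + o)**2 = (1455 + 378)**2 = 1833**2 = 3359889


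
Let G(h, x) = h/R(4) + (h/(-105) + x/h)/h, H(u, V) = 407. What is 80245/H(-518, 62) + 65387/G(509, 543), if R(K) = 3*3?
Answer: 231107724194300/170752107229 ≈ 1353.5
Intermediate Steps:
R(K) = 9
G(h, x) = h/9 + (-h/105 + x/h)/h (G(h, x) = h/9 + (h/(-105) + x/h)/h = h*(⅑) + (h*(-1/105) + x/h)/h = h/9 + (-h/105 + x/h)/h)
80245/H(-518, 62) + 65387/G(509, 543) = 80245/407 + 65387/(-1/105 + (⅑)*509 + 543/509²) = 80245*(1/407) + 65387/(-1/105 + 509/9 + 543*(1/259081)) = 7295/37 + 65387/(-1/105 + 509/9 + 543/259081) = 7295/37 + 65387/(4614921817/81610515) = 7295/37 + 65387*(81610515/4614921817) = 7295/37 + 5336266744305/4614921817 = 231107724194300/170752107229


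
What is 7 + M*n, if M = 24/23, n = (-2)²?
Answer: 257/23 ≈ 11.174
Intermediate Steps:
n = 4
M = 24/23 (M = 24*(1/23) = 24/23 ≈ 1.0435)
7 + M*n = 7 + (24/23)*4 = 7 + 96/23 = 257/23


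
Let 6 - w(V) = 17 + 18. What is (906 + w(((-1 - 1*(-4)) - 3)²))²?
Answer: 769129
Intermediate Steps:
w(V) = -29 (w(V) = 6 - (17 + 18) = 6 - 1*35 = 6 - 35 = -29)
(906 + w(((-1 - 1*(-4)) - 3)²))² = (906 - 29)² = 877² = 769129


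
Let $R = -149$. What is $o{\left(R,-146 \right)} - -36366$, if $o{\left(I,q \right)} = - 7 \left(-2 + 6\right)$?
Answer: $36338$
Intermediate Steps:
$o{\left(I,q \right)} = -28$ ($o{\left(I,q \right)} = \left(-7\right) 4 = -28$)
$o{\left(R,-146 \right)} - -36366 = -28 - -36366 = -28 + 36366 = 36338$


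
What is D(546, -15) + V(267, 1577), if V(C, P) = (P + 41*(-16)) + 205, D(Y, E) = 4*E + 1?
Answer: 1067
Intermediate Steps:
D(Y, E) = 1 + 4*E
V(C, P) = -451 + P (V(C, P) = (P - 656) + 205 = (-656 + P) + 205 = -451 + P)
D(546, -15) + V(267, 1577) = (1 + 4*(-15)) + (-451 + 1577) = (1 - 60) + 1126 = -59 + 1126 = 1067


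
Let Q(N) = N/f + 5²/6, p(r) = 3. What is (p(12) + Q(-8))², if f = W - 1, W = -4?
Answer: 69169/900 ≈ 76.854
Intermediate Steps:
f = -5 (f = -4 - 1 = -5)
Q(N) = 25/6 - N/5 (Q(N) = N/(-5) + 5²/6 = N*(-⅕) + 25*(⅙) = -N/5 + 25/6 = 25/6 - N/5)
(p(12) + Q(-8))² = (3 + (25/6 - ⅕*(-8)))² = (3 + (25/6 + 8/5))² = (3 + 173/30)² = (263/30)² = 69169/900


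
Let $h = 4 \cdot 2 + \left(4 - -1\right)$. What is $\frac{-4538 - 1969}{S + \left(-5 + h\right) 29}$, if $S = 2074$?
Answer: $- \frac{6507}{2306} \approx -2.8218$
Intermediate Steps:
$h = 13$ ($h = 8 + \left(4 + 1\right) = 8 + 5 = 13$)
$\frac{-4538 - 1969}{S + \left(-5 + h\right) 29} = \frac{-4538 - 1969}{2074 + \left(-5 + 13\right) 29} = - \frac{6507}{2074 + 8 \cdot 29} = - \frac{6507}{2074 + 232} = - \frac{6507}{2306}$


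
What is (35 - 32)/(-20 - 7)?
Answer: -⅑ ≈ -0.11111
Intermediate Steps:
(35 - 32)/(-20 - 7) = 3/(-27) = -1/27*3 = -⅑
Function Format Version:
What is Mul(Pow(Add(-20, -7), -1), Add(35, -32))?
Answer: Rational(-1, 9) ≈ -0.11111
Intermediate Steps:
Mul(Pow(Add(-20, -7), -1), Add(35, -32)) = Mul(Pow(-27, -1), 3) = Mul(Rational(-1, 27), 3) = Rational(-1, 9)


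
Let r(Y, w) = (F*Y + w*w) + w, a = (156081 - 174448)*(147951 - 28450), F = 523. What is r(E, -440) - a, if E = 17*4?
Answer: 2195103591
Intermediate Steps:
E = 68
a = -2194874867 (a = -18367*119501 = -2194874867)
r(Y, w) = w + w² + 523*Y (r(Y, w) = (523*Y + w*w) + w = (523*Y + w²) + w = (w² + 523*Y) + w = w + w² + 523*Y)
r(E, -440) - a = (-440 + (-440)² + 523*68) - 1*(-2194874867) = (-440 + 193600 + 35564) + 2194874867 = 228724 + 2194874867 = 2195103591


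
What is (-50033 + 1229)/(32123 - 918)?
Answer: -48804/31205 ≈ -1.5640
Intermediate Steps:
(-50033 + 1229)/(32123 - 918) = -48804/31205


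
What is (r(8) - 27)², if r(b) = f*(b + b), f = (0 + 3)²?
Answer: 13689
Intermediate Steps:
f = 9 (f = 3² = 9)
r(b) = 18*b (r(b) = 9*(b + b) = 9*(2*b) = 18*b)
(r(8) - 27)² = (18*8 - 27)² = (144 - 27)² = 117² = 13689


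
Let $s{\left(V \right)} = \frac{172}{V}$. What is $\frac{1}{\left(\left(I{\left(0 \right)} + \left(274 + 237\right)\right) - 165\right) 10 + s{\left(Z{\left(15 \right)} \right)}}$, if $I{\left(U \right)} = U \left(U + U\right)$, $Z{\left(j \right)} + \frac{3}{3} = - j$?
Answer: $\frac{4}{13797} \approx 0.00028992$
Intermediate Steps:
$Z{\left(j \right)} = -1 - j$
$I{\left(U \right)} = 2 U^{2}$ ($I{\left(U \right)} = U 2 U = 2 U^{2}$)
$\frac{1}{\left(\left(I{\left(0 \right)} + \left(274 + 237\right)\right) - 165\right) 10 + s{\left(Z{\left(15 \right)} \right)}} = \frac{1}{\left(\left(2 \cdot 0^{2} + \left(274 + 237\right)\right) - 165\right) 10 + \frac{172}{-1 - 15}} = \frac{1}{\left(\left(2 \cdot 0 + 511\right) - 165\right) 10 + \frac{172}{-1 - 15}} = \frac{1}{\left(\left(0 + 511\right) - 165\right) 10 + \frac{172}{-16}} = \frac{1}{\left(511 - 165\right) 10 + 172 \left(- \frac{1}{16}\right)} = \frac{1}{346 \cdot 10 - \frac{43}{4}} = \frac{1}{3460 - \frac{43}{4}} = \frac{1}{\frac{13797}{4}} = \frac{4}{13797}$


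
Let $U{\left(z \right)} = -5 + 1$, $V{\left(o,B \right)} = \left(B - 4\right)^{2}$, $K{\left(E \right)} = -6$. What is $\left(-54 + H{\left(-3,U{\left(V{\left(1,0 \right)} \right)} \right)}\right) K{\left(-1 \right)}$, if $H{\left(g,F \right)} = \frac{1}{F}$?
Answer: $\frac{651}{2} \approx 325.5$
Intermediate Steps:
$V{\left(o,B \right)} = \left(-4 + B\right)^{2}$
$U{\left(z \right)} = -4$
$\left(-54 + H{\left(-3,U{\left(V{\left(1,0 \right)} \right)} \right)}\right) K{\left(-1 \right)} = \left(-54 + \frac{1}{-4}\right) \left(-6\right) = \left(-54 - \frac{1}{4}\right) \left(-6\right) = \left(- \frac{217}{4}\right) \left(-6\right) = \frac{651}{2}$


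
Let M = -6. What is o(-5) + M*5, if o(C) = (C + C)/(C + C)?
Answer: -29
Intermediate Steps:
o(C) = 1 (o(C) = (2*C)/((2*C)) = (2*C)*(1/(2*C)) = 1)
o(-5) + M*5 = 1 - 6*5 = 1 - 30 = -29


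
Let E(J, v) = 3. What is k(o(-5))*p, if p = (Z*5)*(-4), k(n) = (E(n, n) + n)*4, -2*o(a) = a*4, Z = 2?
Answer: -2080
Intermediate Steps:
o(a) = -2*a (o(a) = -a*4/2 = -2*a)
k(n) = 12 + 4*n (k(n) = (3 + n)*4 = 12 + 4*n)
p = -40 (p = (2*5)*(-4) = 10*(-4) = -40)
k(o(-5))*p = (12 + 4*(-2*(-5)))*(-40) = (12 + 4*10)*(-40) = (12 + 40)*(-40) = 52*(-40) = -2080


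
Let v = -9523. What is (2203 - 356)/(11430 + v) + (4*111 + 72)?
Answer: 985859/1907 ≈ 516.97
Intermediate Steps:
(2203 - 356)/(11430 + v) + (4*111 + 72) = (2203 - 356)/(11430 - 9523) + (4*111 + 72) = 1847/1907 + (444 + 72) = 1847*(1/1907) + 516 = 1847/1907 + 516 = 985859/1907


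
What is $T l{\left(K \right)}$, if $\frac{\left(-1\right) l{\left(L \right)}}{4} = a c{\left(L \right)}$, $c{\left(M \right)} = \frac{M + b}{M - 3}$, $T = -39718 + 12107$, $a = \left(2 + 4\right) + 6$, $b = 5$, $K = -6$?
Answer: $\frac{441776}{3} \approx 1.4726 \cdot 10^{5}$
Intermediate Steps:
$a = 12$ ($a = 6 + 6 = 12$)
$T = -27611$
$c{\left(M \right)} = \frac{5 + M}{-3 + M}$ ($c{\left(M \right)} = \frac{M + 5}{M - 3} = \frac{5 + M}{-3 + M}$)
$l{\left(L \right)} = - \frac{48 \left(5 + L\right)}{-3 + L}$ ($l{\left(L \right)} = - 4 \cdot 12 \frac{5 + L}{-3 + L} = - 4 \frac{12 \left(5 + L\right)}{-3 + L} = - \frac{48 \left(5 + L\right)}{-3 + L}$)
$T l{\left(K \right)} = - 27611 \frac{48 \left(-5 - -6\right)}{-3 - 6} = - 27611 \frac{48 \left(-5 + 6\right)}{-9} = - 27611 \cdot 48 \left(- \frac{1}{9}\right) 1 = \left(-27611\right) \left(- \frac{16}{3}\right) = \frac{441776}{3}$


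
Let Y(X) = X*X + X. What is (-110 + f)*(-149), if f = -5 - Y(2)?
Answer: 18029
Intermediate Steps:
Y(X) = X + X**2 (Y(X) = X**2 + X = X + X**2)
f = -11 (f = -5 - 2*(1 + 2) = -5 - 2*3 = -5 - 1*6 = -5 - 6 = -11)
(-110 + f)*(-149) = (-110 - 11)*(-149) = -121*(-149) = 18029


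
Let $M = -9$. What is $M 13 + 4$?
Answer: $-113$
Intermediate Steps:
$M 13 + 4 = \left(-9\right) 13 + 4 = -117 + 4 = -113$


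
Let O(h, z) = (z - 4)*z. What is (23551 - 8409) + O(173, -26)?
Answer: 15922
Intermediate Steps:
O(h, z) = z*(-4 + z) (O(h, z) = (-4 + z)*z = z*(-4 + z))
(23551 - 8409) + O(173, -26) = (23551 - 8409) - 26*(-4 - 26) = 15142 - 26*(-30) = 15142 + 780 = 15922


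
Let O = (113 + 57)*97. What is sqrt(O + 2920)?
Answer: sqrt(19410) ≈ 139.32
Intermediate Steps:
O = 16490 (O = 170*97 = 16490)
sqrt(O + 2920) = sqrt(16490 + 2920) = sqrt(19410)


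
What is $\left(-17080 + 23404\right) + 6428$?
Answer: $12752$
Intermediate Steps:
$\left(-17080 + 23404\right) + 6428 = 6324 + 6428 = 12752$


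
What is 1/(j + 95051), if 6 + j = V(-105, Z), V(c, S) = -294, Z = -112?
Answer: 1/94751 ≈ 1.0554e-5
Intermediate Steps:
j = -300 (j = -6 - 294 = -300)
1/(j + 95051) = 1/(-300 + 95051) = 1/94751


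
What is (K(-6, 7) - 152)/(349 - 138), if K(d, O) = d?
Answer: -158/211 ≈ -0.74882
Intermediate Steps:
(K(-6, 7) - 152)/(349 - 138) = (-6 - 152)/(349 - 138) = -158/211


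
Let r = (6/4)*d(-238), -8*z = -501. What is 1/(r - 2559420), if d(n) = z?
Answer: -16/40949217 ≈ -3.9073e-7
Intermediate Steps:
z = 501/8 (z = -⅛*(-501) = 501/8 ≈ 62.625)
d(n) = 501/8
r = 1503/16 (r = (6/4)*(501/8) = (6*(¼))*(501/8) = (3/2)*(501/8) = 1503/16 ≈ 93.938)
1/(r - 2559420) = 1/(1503/16 - 2559420) = 1/(-40949217/16) = -16/40949217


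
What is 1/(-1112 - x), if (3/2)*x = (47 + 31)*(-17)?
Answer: -1/228 ≈ -0.0043860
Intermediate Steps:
x = -884 (x = 2*((47 + 31)*(-17))/3 = 2*(78*(-17))/3 = (⅔)*(-1326) = -884)
1/(-1112 - x) = 1/(-1112 - 1*(-884)) = 1/(-1112 + 884) = 1/(-228) = -1/228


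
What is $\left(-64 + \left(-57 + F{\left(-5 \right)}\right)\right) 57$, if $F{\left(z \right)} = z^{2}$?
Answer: $-5472$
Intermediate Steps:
$\left(-64 + \left(-57 + F{\left(-5 \right)}\right)\right) 57 = \left(-64 - \left(57 - \left(-5\right)^{2}\right)\right) 57 = \left(-64 + \left(-57 + 25\right)\right) 57 = \left(-64 - 32\right) 57 = \left(-96\right) 57 = -5472$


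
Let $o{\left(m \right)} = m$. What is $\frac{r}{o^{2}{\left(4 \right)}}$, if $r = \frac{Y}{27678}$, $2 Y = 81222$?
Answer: $\frac{13537}{147616} \approx 0.091704$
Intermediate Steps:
$Y = 40611$ ($Y = \frac{1}{2} \cdot 81222 = 40611$)
$r = \frac{13537}{9226}$ ($r = \frac{40611}{27678} = 40611 \cdot \frac{1}{27678} = \frac{13537}{9226} \approx 1.4673$)
$\frac{r}{o^{2}{\left(4 \right)}} = \frac{13537}{9226 \cdot 4^{2}} = \frac{13537}{9226 \cdot 16} = \frac{13537}{9226} \cdot \frac{1}{16} = \frac{13537}{147616}$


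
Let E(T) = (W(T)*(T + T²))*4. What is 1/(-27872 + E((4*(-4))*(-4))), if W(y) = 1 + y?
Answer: 1/1053728 ≈ 9.4901e-7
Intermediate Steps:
E(T) = 4*(1 + T)*(T + T²) (E(T) = ((1 + T)*(T + T²))*4 = 4*(1 + T)*(T + T²))
1/(-27872 + E((4*(-4))*(-4))) = 1/(-27872 + 4*((4*(-4))*(-4))*(1 + (4*(-4))*(-4))²) = 1/(-27872 + 4*(-16*(-4))*(1 - 16*(-4))²) = 1/(-27872 + 4*64*(1 + 64)²) = 1/(-27872 + 4*64*65²) = 1/(-27872 + 4*64*4225) = 1/(-27872 + 1081600) = 1/1053728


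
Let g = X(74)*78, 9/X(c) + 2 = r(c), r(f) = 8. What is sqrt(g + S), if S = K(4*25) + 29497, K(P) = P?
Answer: sqrt(29714) ≈ 172.38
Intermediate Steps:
X(c) = 3/2 (X(c) = 9/(-2 + 8) = 9/6 = 9*(1/6) = 3/2)
g = 117 (g = (3/2)*78 = 117)
S = 29597 (S = 4*25 + 29497 = 100 + 29497 = 29597)
sqrt(g + S) = sqrt(117 + 29597) = sqrt(29714)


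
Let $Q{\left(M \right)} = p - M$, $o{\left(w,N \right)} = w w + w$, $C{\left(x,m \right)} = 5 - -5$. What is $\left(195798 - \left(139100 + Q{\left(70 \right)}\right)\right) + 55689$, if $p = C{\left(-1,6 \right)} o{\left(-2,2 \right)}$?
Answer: $112437$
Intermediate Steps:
$C{\left(x,m \right)} = 10$ ($C{\left(x,m \right)} = 5 + 5 = 10$)
$o{\left(w,N \right)} = w + w^{2}$ ($o{\left(w,N \right)} = w^{2} + w = w + w^{2}$)
$p = 20$ ($p = 10 \left(- 2 \left(1 - 2\right)\right) = 10 \left(\left(-2\right) \left(-1\right)\right) = 10 \cdot 2 = 20$)
$Q{\left(M \right)} = 20 - M$
$\left(195798 - \left(139100 + Q{\left(70 \right)}\right)\right) + 55689 = \left(195798 - \left(139120 - 70\right)\right) + 55689 = \left(195798 - 139050\right) + 55689 = 56748 + 55689 = 112437$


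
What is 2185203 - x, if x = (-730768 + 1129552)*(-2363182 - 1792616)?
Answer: 1657267934835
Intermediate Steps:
x = -1657265749632 (x = 398784*(-4155798) = -1657265749632)
2185203 - x = 2185203 - 1*(-1657265749632) = 2185203 + 1657265749632 = 1657267934835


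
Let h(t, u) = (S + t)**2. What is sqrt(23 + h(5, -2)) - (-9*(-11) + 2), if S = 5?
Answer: -101 + sqrt(123) ≈ -89.909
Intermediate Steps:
h(t, u) = (5 + t)**2
sqrt(23 + h(5, -2)) - (-9*(-11) + 2) = sqrt(23 + (5 + 5)**2) - (-9*(-11) + 2) = sqrt(23 + 10**2) - (99 + 2) = sqrt(23 + 100) - 1*101 = sqrt(123) - 101 = -101 + sqrt(123)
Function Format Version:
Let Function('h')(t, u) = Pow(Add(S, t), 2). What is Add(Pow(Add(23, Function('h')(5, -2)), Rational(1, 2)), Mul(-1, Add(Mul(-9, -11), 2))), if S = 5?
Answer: Add(-101, Pow(123, Rational(1, 2))) ≈ -89.909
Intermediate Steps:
Function('h')(t, u) = Pow(Add(5, t), 2)
Add(Pow(Add(23, Function('h')(5, -2)), Rational(1, 2)), Mul(-1, Add(Mul(-9, -11), 2))) = Add(Pow(Add(23, Pow(Add(5, 5), 2)), Rational(1, 2)), Mul(-1, Add(Mul(-9, -11), 2))) = Add(Pow(Add(23, Pow(10, 2)), Rational(1, 2)), Mul(-1, Add(99, 2))) = Add(Pow(Add(23, 100), Rational(1, 2)), Mul(-1, 101)) = Add(Pow(123, Rational(1, 2)), -101) = Add(-101, Pow(123, Rational(1, 2)))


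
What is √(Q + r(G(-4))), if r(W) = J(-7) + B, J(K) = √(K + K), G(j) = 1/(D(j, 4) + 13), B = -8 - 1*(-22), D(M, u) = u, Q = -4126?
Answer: √(-4112 + I*√14) ≈ 0.0292 + 64.125*I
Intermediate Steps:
B = 14 (B = -8 + 22 = 14)
G(j) = 1/17 (G(j) = 1/(4 + 13) = 1/17)
J(K) = √2*√K (J(K) = √(2*K) = √2*√K)
r(W) = 14 + I*√14 (r(W) = √2*√(-7) + 14 = √2*(I*√7) + 14 = I*√14 + 14 = 14 + I*√14)
√(Q + r(G(-4))) = √(-4126 + (14 + I*√14)) = √(-4112 + I*√14)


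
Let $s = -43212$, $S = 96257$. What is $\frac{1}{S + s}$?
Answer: $\frac{1}{53045} \approx 1.8852 \cdot 10^{-5}$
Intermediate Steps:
$\frac{1}{S + s} = \frac{1}{96257 - 43212} = \frac{1}{53045}$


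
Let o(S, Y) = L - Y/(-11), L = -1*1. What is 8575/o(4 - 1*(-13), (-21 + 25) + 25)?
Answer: 94325/18 ≈ 5240.3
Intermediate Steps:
L = -1
o(S, Y) = -1 + Y/11 (o(S, Y) = -1 - Y/(-11) = -1 - Y*(-1)/11 = -1 - (-1)*Y/11 = -1 + Y/11)
8575/o(4 - 1*(-13), (-21 + 25) + 25) = 8575/(-1 + ((-21 + 25) + 25)/11) = 8575/(-1 + (4 + 25)/11) = 8575/(-1 + (1/11)*29) = 8575/(-1 + 29/11) = 8575/(18/11) = 8575*(11/18) = 94325/18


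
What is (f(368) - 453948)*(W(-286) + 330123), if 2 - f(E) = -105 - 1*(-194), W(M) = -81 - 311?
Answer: -149709414585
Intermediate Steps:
W(M) = -392
f(E) = -87 (f(E) = 2 - (-105 - 1*(-194)) = 2 - (-105 + 194) = 2 - 1*89 = 2 - 89 = -87)
(f(368) - 453948)*(W(-286) + 330123) = (-87 - 453948)*(-392 + 330123) = -454035*329731 = -149709414585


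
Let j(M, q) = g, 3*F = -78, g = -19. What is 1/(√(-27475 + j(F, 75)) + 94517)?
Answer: 94517/8933490783 - I*√27494/8933490783 ≈ 1.058e-5 - 1.8561e-8*I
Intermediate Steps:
F = -26 (F = (⅓)*(-78) = -26)
j(M, q) = -19
1/(√(-27475 + j(F, 75)) + 94517) = 1/(√(-27475 - 19) + 94517) = 1/(√(-27494) + 94517) = 1/(I*√27494 + 94517) = 1/(94517 + I*√27494)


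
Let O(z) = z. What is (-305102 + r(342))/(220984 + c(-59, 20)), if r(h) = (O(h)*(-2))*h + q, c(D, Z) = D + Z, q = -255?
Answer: -107857/44189 ≈ -2.4408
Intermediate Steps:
r(h) = -255 - 2*h² (r(h) = (h*(-2))*h - 255 = (-2*h)*h - 255 = -2*h² - 255 = -255 - 2*h²)
(-305102 + r(342))/(220984 + c(-59, 20)) = (-305102 + (-255 - 2*342²))/(220984 + (-59 + 20)) = (-305102 + (-255 - 2*116964))/(220984 - 39) = (-305102 + (-255 - 233928))/220945 = (-305102 - 234183)*(1/220945) = -539285*1/220945 = -107857/44189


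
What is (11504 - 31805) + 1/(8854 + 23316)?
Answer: -653083169/32170 ≈ -20301.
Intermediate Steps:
(11504 - 31805) + 1/(8854 + 23316) = -20301 + 1/32170 = -653083169/32170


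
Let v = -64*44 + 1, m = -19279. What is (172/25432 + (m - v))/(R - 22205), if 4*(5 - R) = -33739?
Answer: 209356138/175038919 ≈ 1.1961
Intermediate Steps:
R = 33759/4 (R = 5 - ¼*(-33739) = 5 + 33739/4 = 33759/4 ≈ 8439.8)
v = -2815 (v = -2816 + 1 = -2815)
(172/25432 + (m - v))/(R - 22205) = (172/25432 + (-19279 - 1*(-2815)))/(33759/4 - 22205) = (172*(1/25432) + (-19279 + 2815))/(-55061/4) = (43/6358 - 16464)*(-4/55061) = -104678069/6358*(-4/55061) = 209356138/175038919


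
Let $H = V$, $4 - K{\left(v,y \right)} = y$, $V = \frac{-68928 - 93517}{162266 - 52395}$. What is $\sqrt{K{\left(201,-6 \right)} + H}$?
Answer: $\frac{\sqrt{102868371815}}{109871} \approx 2.9192$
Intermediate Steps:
$V = - \frac{162445}{109871} \approx -1.4785$
$K{\left(v,y \right)} = 4 - y$
$H = - \frac{162445}{109871} \approx -1.4785$
$\sqrt{K{\left(201,-6 \right)} + H} = \sqrt{\left(4 - -6\right) - \frac{162445}{109871}} = \sqrt{\left(4 + 6\right) - \frac{162445}{109871}} = \sqrt{10 - \frac{162445}{109871}} = \sqrt{\frac{936265}{109871}} = \frac{\sqrt{102868371815}}{109871}$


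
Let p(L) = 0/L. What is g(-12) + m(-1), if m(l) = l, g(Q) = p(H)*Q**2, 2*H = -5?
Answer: -1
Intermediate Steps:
H = -5/2 (H = (1/2)*(-5) = -5/2 ≈ -2.5000)
p(L) = 0
g(Q) = 0 (g(Q) = 0*Q**2 = 0)
g(-12) + m(-1) = 0 - 1 = -1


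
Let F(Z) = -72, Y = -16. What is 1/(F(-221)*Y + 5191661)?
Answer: 1/5192813 ≈ 1.9257e-7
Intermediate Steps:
1/(F(-221)*Y + 5191661) = 1/(-72*(-16) + 5191661) = 1/(1152 + 5191661) = 1/5192813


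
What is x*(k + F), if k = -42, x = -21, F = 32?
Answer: 210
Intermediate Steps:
x*(k + F) = -21*(-42 + 32) = -21*(-10) = 210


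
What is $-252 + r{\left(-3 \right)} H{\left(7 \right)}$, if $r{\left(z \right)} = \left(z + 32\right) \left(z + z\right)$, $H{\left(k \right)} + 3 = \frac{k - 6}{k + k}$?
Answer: $\frac{1803}{7} \approx 257.57$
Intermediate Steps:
$H{\left(k \right)} = -3 + \frac{-6 + k}{2 k}$ ($H{\left(k \right)} = -3 + \frac{k - 6}{k + k} = -3 + \frac{-6 + k}{2 k}$)
$r{\left(z \right)} = 2 z \left(32 + z\right)$ ($r{\left(z \right)} = \left(32 + z\right) 2 z = 2 z \left(32 + z\right)$)
$-252 + r{\left(-3 \right)} H{\left(7 \right)} = -252 + 2 \left(-3\right) \left(32 - 3\right) \left(- \frac{5}{2} - \frac{3}{7}\right) = -252 + 2 \left(-3\right) 29 \left(- \frac{5}{2} - \frac{3}{7}\right) = -252 - 174 \left(- \frac{5}{2} - \frac{3}{7}\right) = -252 - - \frac{3567}{7} = -252 + \frac{3567}{7} = \frac{1803}{7}$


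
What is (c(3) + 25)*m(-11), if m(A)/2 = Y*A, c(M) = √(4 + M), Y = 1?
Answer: -550 - 22*√7 ≈ -608.21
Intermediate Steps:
m(A) = 2*A (m(A) = 2*(1*A) = 2*A)
(c(3) + 25)*m(-11) = (√(4 + 3) + 25)*(2*(-11)) = (√7 + 25)*(-22) = (25 + √7)*(-22) = -550 - 22*√7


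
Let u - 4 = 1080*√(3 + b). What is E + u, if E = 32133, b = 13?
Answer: 36457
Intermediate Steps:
u = 4324 (u = 4 + 1080*√(3 + 13) = 4 + 1080*√16 = 4 + 1080*4 = 4 + 4320 = 4324)
E + u = 32133 + 4324 = 36457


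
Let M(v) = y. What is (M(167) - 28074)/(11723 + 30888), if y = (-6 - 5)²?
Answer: -27953/42611 ≈ -0.65600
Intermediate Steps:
y = 121 (y = (-11)² = 121)
M(v) = 121
(M(167) - 28074)/(11723 + 30888) = (121 - 28074)/(11723 + 30888) = -27953/42611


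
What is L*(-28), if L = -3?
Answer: 84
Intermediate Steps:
L*(-28) = -3*(-28) = 84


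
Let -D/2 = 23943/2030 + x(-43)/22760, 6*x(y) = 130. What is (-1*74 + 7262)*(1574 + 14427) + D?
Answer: 797103395722961/6930420 ≈ 1.1502e+8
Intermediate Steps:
x(y) = 65/3 (x(y) = (⅙)*130 = 65/3)
D = -163495999/6930420 (D = -2*(23943/2030 + (65/3)/22760) = -2*(23943*(1/2030) + (65/3)*(1/22760)) = -2*(23943/2030 + 13/13656) = -2*163495999/13860840 = -163495999/6930420 ≈ -23.591)
(-1*74 + 7262)*(1574 + 14427) + D = (-1*74 + 7262)*(1574 + 14427) - 163495999/6930420 = (-74 + 7262)*16001 - 163495999/6930420 = 7188*16001 - 163495999/6930420 = 115015188 - 163495999/6930420 = 797103395722961/6930420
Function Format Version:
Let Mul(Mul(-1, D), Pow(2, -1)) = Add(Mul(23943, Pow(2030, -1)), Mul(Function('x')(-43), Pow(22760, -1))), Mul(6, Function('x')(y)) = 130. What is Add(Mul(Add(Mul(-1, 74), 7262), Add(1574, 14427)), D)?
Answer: Rational(797103395722961, 6930420) ≈ 1.1502e+8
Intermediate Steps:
Function('x')(y) = Rational(65, 3) (Function('x')(y) = Mul(Rational(1, 6), 130) = Rational(65, 3))
D = Rational(-163495999, 6930420) (D = Mul(-2, Add(Mul(23943, Pow(2030, -1)), Mul(Rational(65, 3), Pow(22760, -1)))) = Mul(-2, Add(Mul(23943, Rational(1, 2030)), Mul(Rational(65, 3), Rational(1, 22760)))) = Mul(-2, Add(Rational(23943, 2030), Rational(13, 13656))) = Mul(-2, Rational(163495999, 13860840)) = Rational(-163495999, 6930420) ≈ -23.591)
Add(Mul(Add(Mul(-1, 74), 7262), Add(1574, 14427)), D) = Add(Mul(Add(Mul(-1, 74), 7262), Add(1574, 14427)), Rational(-163495999, 6930420)) = Add(Mul(Add(-74, 7262), 16001), Rational(-163495999, 6930420)) = Add(Mul(7188, 16001), Rational(-163495999, 6930420)) = Add(115015188, Rational(-163495999, 6930420)) = Rational(797103395722961, 6930420)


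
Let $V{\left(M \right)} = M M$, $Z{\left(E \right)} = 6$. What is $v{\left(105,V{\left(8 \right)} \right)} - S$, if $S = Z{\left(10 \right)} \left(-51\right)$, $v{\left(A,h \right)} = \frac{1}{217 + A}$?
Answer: $\frac{98533}{322} \approx 306.0$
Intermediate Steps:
$V{\left(M \right)} = M^{2}$
$S = -306$ ($S = 6 \left(-51\right) = -306$)
$v{\left(105,V{\left(8 \right)} \right)} - S = \frac{1}{217 + 105} - -306 = \frac{1}{322} + 306 = \frac{98533}{322}$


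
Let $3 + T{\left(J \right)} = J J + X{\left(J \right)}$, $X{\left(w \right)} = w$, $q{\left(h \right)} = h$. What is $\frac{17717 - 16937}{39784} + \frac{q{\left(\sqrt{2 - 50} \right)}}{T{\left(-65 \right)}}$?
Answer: $\frac{195}{9946} + \frac{4 i \sqrt{3}}{4157} \approx 0.019606 + 0.0016666 i$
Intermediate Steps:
$T{\left(J \right)} = -3 + J + J^{2}$ ($T{\left(J \right)} = -3 + \left(J J + J\right) = -3 + \left(J^{2} + J\right) = -3 + \left(J + J^{2}\right) = -3 + J + J^{2}$)
$\frac{17717 - 16937}{39784} + \frac{q{\left(\sqrt{2 - 50} \right)}}{T{\left(-65 \right)}} = \frac{17717 - 16937}{39784} + \frac{\sqrt{2 - 50}}{-3 - 65 + \left(-65\right)^{2}} = 780 \cdot \frac{1}{39784} + \frac{\sqrt{-48}}{-3 - 65 + 4225} = \frac{195}{9946} + \frac{4 i \sqrt{3}}{4157}$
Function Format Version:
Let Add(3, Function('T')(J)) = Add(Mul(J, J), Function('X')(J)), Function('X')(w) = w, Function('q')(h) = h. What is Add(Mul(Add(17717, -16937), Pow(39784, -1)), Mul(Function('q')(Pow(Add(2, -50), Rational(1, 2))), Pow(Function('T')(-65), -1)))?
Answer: Add(Rational(195, 9946), Mul(Rational(4, 4157), I, Pow(3, Rational(1, 2)))) ≈ Add(0.019606, Mul(0.0016666, I))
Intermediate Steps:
Function('T')(J) = Add(-3, J, Pow(J, 2)) (Function('T')(J) = Add(-3, Add(Mul(J, J), J)) = Add(-3, Add(Pow(J, 2), J)) = Add(-3, Add(J, Pow(J, 2))) = Add(-3, J, Pow(J, 2)))
Add(Mul(Add(17717, -16937), Pow(39784, -1)), Mul(Function('q')(Pow(Add(2, -50), Rational(1, 2))), Pow(Function('T')(-65), -1))) = Add(Mul(Add(17717, -16937), Pow(39784, -1)), Mul(Pow(Add(2, -50), Rational(1, 2)), Pow(Add(-3, -65, Pow(-65, 2)), -1))) = Add(Mul(780, Rational(1, 39784)), Mul(Pow(-48, Rational(1, 2)), Pow(Add(-3, -65, 4225), -1))) = Add(Rational(195, 9946), Mul(Mul(4, I, Pow(3, Rational(1, 2))), Pow(4157, -1))) = Add(Rational(195, 9946), Mul(Mul(4, I, Pow(3, Rational(1, 2))), Rational(1, 4157))) = Add(Rational(195, 9946), Mul(Rational(4, 4157), I, Pow(3, Rational(1, 2))))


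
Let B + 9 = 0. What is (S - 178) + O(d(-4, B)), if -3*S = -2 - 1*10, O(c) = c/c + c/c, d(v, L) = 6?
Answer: -172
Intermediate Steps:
B = -9 (B = -9 + 0 = -9)
O(c) = 2 (O(c) = 1 + 1 = 2)
S = 4 (S = -(-2 - 1*10)/3 = -(-2 - 10)/3 = -1/3*(-12) = 4)
(S - 178) + O(d(-4, B)) = (4 - 178) + 2 = -174 + 2 = -172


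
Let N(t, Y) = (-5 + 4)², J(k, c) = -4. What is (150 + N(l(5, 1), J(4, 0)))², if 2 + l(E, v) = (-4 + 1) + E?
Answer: 22801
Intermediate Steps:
l(E, v) = -5 + E (l(E, v) = -2 + ((-4 + 1) + E) = -2 + (-3 + E) = -5 + E)
N(t, Y) = 1 (N(t, Y) = (-1)² = 1)
(150 + N(l(5, 1), J(4, 0)))² = (150 + 1)² = 151² = 22801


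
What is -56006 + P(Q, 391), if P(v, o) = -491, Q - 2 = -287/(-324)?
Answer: -56497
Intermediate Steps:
Q = 935/324 (Q = 2 - 287/(-324) = 2 - 287*(-1/324) = 2 + 287/324 = 935/324 ≈ 2.8858)
-56006 + P(Q, 391) = -56006 - 491 = -56497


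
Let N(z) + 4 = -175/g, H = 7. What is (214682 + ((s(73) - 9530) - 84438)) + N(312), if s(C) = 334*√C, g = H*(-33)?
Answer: 3983455/33 + 334*√73 ≈ 1.2356e+5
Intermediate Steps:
g = -231 (g = 7*(-33) = -231)
N(z) = -107/33 (N(z) = -4 - 175/(-231) = -4 - 175*(-1/231) = -4 + 25/33 = -107/33)
(214682 + ((s(73) - 9530) - 84438)) + N(312) = (214682 + ((334*√73 - 9530) - 84438)) - 107/33 = (214682 + ((-9530 + 334*√73) - 84438)) - 107/33 = (214682 + (-93968 + 334*√73)) - 107/33 = (120714 + 334*√73) - 107/33 = 3983455/33 + 334*√73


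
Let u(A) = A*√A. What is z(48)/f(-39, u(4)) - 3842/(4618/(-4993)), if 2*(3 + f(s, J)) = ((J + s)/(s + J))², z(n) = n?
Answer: 47736101/11545 ≈ 4134.8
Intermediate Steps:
u(A) = A^(3/2)
f(s, J) = -5/2 (f(s, J) = -3 + ((J + s)/(s + J))²/2 = -3 + ((J + s)/(J + s))²/2 = -3 + (½)*1² = -3 + (½)*1 = -3 + ½ = -5/2)
z(48)/f(-39, u(4)) - 3842/(4618/(-4993)) = 48/(-5/2) - 3842/(4618/(-4993)) = 48*(-⅖) - 3842/(4618*(-1/4993)) = -96/5 - 3842/(-4618/4993) = -96/5 - 3842*(-4993/4618) = -96/5 + 9591553/2309 = 47736101/11545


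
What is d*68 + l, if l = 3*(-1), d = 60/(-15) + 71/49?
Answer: -8647/49 ≈ -176.47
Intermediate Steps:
d = -125/49 (d = 60*(-1/15) + 71*(1/49) = -4 + 71/49 = -125/49 ≈ -2.5510)
l = -3
d*68 + l = -125/49*68 - 3 = -8500/49 - 3 = -8647/49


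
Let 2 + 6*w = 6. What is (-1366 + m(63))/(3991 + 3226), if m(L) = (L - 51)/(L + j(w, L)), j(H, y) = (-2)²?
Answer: -91510/483539 ≈ -0.18925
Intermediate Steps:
w = ⅔ (w = -⅓ + (⅙)*6 = -⅓ + 1 = ⅔ ≈ 0.66667)
j(H, y) = 4
m(L) = (-51 + L)/(4 + L) (m(L) = (L - 51)/(L + 4) = (-51 + L)/(4 + L))
(-1366 + m(63))/(3991 + 3226) = (-1366 + (-51 + 63)/(4 + 63))/(3991 + 3226) = (-1366 + 12/67)/7217 = (-1366 + (1/67)*12)*(1/7217) = (-1366 + 12/67)*(1/7217) = -91510/67*1/7217 = -91510/483539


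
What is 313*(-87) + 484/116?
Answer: -789578/29 ≈ -27227.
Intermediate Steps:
313*(-87) + 484/116 = -27231 + 484*(1/116) = -27231 + 121/29 = -789578/29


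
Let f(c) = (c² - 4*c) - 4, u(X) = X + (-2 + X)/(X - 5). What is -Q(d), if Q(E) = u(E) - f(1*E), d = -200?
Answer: 8403978/205 ≈ 40995.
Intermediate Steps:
u(X) = X + (-2 + X)/(-5 + X)
f(c) = -4 + c² - 4*c
Q(E) = 4 - E² + 4*E + (-2 + E² - 4*E)/(-5 + E) (Q(E) = (-2 + E² - 4*E)/(-5 + E) - (-4 + (1*E)² - 4*E) = (-2 + E² - 4*E)/(-5 + E) - (-4 + E² - 4*E) = (-2 + E² - 4*E)/(-5 + E) + (4 - E² + 4*E) = 4 - E² + 4*E + (-2 + E² - 4*E)/(-5 + E))
-Q(d) = -(-22 - 1*(-200)³ - 20*(-200) + 10*(-200)²)/(-5 - 200) = -(-22 - 1*(-8000000) + 4000 + 10*40000)/(-205) = -(-1)*(-22 + 8000000 + 4000 + 400000)/205 = -(-1)*8403978/205 = -1*(-8403978/205) = 8403978/205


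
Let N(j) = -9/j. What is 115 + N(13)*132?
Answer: 307/13 ≈ 23.615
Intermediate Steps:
115 + N(13)*132 = 115 - 9/13*132 = 115 - 1188/13 = 307/13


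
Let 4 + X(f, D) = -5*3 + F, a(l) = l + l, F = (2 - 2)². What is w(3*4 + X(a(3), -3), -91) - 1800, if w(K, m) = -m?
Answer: -1709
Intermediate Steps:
F = 0 (F = 0² = 0)
a(l) = 2*l
X(f, D) = -19 (X(f, D) = -4 + (-5*3 + 0) = -4 + (-15 + 0) = -4 - 15 = -19)
w(3*4 + X(a(3), -3), -91) - 1800 = -1*(-91) - 1800 = 91 - 1800 = -1709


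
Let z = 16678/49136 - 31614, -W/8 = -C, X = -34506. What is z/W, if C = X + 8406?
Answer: 776684413/5129798400 ≈ 0.15141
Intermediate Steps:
C = -26100 (C = -34506 + 8406 = -26100)
W = -208800 (W = -(-8)*(-26100) = -8*26100 = -208800)
z = -776684413/24568 (z = 16678*(1/49136) - 31614 = 8339/24568 - 31614 = -776684413/24568 ≈ -31614.)
z/W = -776684413/24568/(-208800) = -776684413/24568*(-1/208800) = 776684413/5129798400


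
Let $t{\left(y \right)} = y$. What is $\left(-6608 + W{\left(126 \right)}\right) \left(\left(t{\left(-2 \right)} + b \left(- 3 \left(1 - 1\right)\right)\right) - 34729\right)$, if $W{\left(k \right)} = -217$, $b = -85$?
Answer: $237039075$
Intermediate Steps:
$\left(-6608 + W{\left(126 \right)}\right) \left(\left(t{\left(-2 \right)} + b \left(- 3 \left(1 - 1\right)\right)\right) - 34729\right) = \left(-6608 - 217\right) \left(\left(-2 - 85 \left(- 3 \left(1 - 1\right)\right)\right) - 34729\right) = - 6825 \left(\left(-2 - 85 \left(\left(-3\right) 0\right)\right) - 34729\right) = - 6825 \left(\left(-2 - 0\right) - 34729\right) = - 6825 \left(\left(-2 + 0\right) - 34729\right) = - 6825 \left(-2 - 34729\right) = \left(-6825\right) \left(-34731\right) = 237039075$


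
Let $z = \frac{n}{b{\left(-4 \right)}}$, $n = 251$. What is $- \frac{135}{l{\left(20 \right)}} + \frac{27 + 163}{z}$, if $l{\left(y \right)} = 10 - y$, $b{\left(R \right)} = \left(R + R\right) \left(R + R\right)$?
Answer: $\frac{31097}{502} \approx 61.946$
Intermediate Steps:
$b{\left(R \right)} = 4 R^{2}$ ($b{\left(R \right)} = 2 R 2 R = 4 R^{2}$)
$z = \frac{251}{64}$ ($z = \frac{251}{4 \left(-4\right)^{2}} = \frac{251}{4 \cdot 16} = \frac{251}{64} \approx 3.9219$)
$- \frac{135}{l{\left(20 \right)}} + \frac{27 + 163}{z} = - \frac{135}{10 - 20} + \frac{27 + 163}{\frac{251}{64}} = - \frac{135}{10 - 20} + 190 \cdot \frac{64}{251} = - \frac{135}{-10} + \frac{12160}{251} = \left(-135\right) \left(- \frac{1}{10}\right) + \frac{12160}{251} = \frac{27}{2} + \frac{12160}{251} = \frac{31097}{502}$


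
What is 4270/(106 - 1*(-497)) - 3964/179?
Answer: -1625962/107937 ≈ -15.064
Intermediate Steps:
4270/(106 - 1*(-497)) - 3964/179 = 4270/(106 + 497) - 3964*1/179 = 4270/603 - 3964/179 = -1625962/107937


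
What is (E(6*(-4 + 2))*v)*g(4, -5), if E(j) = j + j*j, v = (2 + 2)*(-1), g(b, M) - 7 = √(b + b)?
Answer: -3696 - 1056*√2 ≈ -5189.4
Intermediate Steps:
g(b, M) = 7 + √2*√b (g(b, M) = 7 + √(b + b) = 7 + √(2*b) = 7 + √2*√b)
v = -4 (v = 4*(-1) = -4)
E(j) = j + j²
(E(6*(-4 + 2))*v)*g(4, -5) = (((6*(-4 + 2))*(1 + 6*(-4 + 2)))*(-4))*(7 + √2*√4) = (((6*(-2))*(1 + 6*(-2)))*(-4))*(7 + √2*2) = (-12*(1 - 12)*(-4))*(7 + 2*√2) = (-12*(-11)*(-4))*(7 + 2*√2) = (132*(-4))*(7 + 2*√2) = -528*(7 + 2*√2) = -3696 - 1056*√2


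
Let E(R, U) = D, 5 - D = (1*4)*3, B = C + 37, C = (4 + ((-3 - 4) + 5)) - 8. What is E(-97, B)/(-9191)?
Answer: 1/1313 ≈ 0.00076161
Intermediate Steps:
C = -6 (C = (4 + (-7 + 5)) - 8 = (4 - 2) - 8 = 2 - 8 = -6)
B = 31 (B = -6 + 37 = 31)
D = -7 (D = 5 - 1*4*3 = 5 - 4*3 = 5 - 1*12 = 5 - 12 = -7)
E(R, U) = -7
E(-97, B)/(-9191) = -7/(-9191) = -7*(-1/9191) = 1/1313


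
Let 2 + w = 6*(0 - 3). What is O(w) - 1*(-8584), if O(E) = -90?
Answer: 8494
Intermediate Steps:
w = -20 (w = -2 + 6*(0 - 3) = -2 + 6*(-3) = -2 - 18 = -20)
O(w) - 1*(-8584) = -90 - 1*(-8584) = -90 + 8584 = 8494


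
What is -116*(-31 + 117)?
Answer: -9976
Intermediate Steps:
-116*(-31 + 117) = -116*86 = -9976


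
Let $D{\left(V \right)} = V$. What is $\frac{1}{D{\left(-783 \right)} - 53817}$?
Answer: $- \frac{1}{54600} \approx -1.8315 \cdot 10^{-5}$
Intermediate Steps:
$\frac{1}{D{\left(-783 \right)} - 53817} = \frac{1}{-783 - 53817} = \frac{1}{-54600} = - \frac{1}{54600}$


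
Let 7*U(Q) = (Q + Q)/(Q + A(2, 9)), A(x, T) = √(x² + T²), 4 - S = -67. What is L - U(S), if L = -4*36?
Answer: -2502865/17346 + 71*√85/17346 ≈ -144.25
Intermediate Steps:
S = 71 (S = 4 - 1*(-67) = 4 + 67 = 71)
A(x, T) = √(T² + x²)
L = -144
U(Q) = 2*Q/(7*(Q + √85)) (U(Q) = ((Q + Q)/(Q + √(9² + 2²)))/7 = ((2*Q)/(Q + √(81 + 4)))/7 = ((2*Q)/(Q + √85))/7 = (2*Q/(Q + √85))/7 = 2*Q/(7*(Q + √85)))
L - U(S) = -144 - 2*71/(7*(71 + √85)) = -144 - 142/(7*(71 + √85))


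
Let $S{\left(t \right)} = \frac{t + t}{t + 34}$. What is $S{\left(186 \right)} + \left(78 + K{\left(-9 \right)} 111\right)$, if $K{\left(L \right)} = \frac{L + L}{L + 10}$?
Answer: $- \frac{105507}{55} \approx -1918.3$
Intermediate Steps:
$K{\left(L \right)} = \frac{2 L}{10 + L}$
$S{\left(t \right)} = \frac{2 t}{34 + t}$
$S{\left(186 \right)} + \left(78 + K{\left(-9 \right)} 111\right) = 2 \cdot 186 \frac{1}{34 + 186} + \left(78 + 2 \left(-9\right) \frac{1}{10 - 9} \cdot 111\right) = 2 \cdot 186 \cdot \frac{1}{220} + \left(78 + 2 \left(-9\right) 1^{-1} \cdot 111\right) = 2 \cdot 186 \cdot \frac{1}{220} + \left(78 + 2 \left(-9\right) 1 \cdot 111\right) = \frac{93}{55} + \left(78 - 1998\right) = \frac{93}{55} - 1920 = - \frac{105507}{55}$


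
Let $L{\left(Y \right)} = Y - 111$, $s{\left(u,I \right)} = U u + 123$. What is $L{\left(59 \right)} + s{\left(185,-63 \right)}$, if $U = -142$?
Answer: $-26199$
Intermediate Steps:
$s{\left(u,I \right)} = 123 - 142 u$ ($s{\left(u,I \right)} = - 142 u + 123 = 123 - 142 u$)
$L{\left(Y \right)} = -111 + Y$
$L{\left(59 \right)} + s{\left(185,-63 \right)} = \left(-111 + 59\right) + \left(123 - 26270\right) = -52 + \left(123 - 26270\right) = -52 - 26147 = -26199$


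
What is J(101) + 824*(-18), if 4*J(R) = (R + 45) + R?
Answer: -59081/4 ≈ -14770.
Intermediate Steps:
J(R) = 45/4 + R/2 (J(R) = ((R + 45) + R)/4 = ((45 + R) + R)/4 = (45 + 2*R)/4 = 45/4 + R/2)
J(101) + 824*(-18) = (45/4 + (½)*101) + 824*(-18) = (45/4 + 101/2) - 14832 = 247/4 - 14832 = -59081/4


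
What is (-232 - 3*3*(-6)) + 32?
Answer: -146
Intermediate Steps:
(-232 - 3*3*(-6)) + 32 = (-232 - 9*(-6)) + 32 = (-232 + 54) + 32 = -178 + 32 = -146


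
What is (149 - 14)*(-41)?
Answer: -5535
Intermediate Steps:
(149 - 14)*(-41) = 135*(-41) = -5535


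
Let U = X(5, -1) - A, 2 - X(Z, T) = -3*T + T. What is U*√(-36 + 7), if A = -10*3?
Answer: 30*I*√29 ≈ 161.55*I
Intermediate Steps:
X(Z, T) = 2 + 2*T (X(Z, T) = 2 - (-3*T + T) = 2 - (-2)*T = 2 + 2*T)
A = -30
U = 30 (U = (2 + 2*(-1)) - 1*(-30) = (2 - 2) + 30 = 0 + 30 = 30)
U*√(-36 + 7) = 30*√(-36 + 7) = 30*√(-29) = 30*(I*√29) = 30*I*√29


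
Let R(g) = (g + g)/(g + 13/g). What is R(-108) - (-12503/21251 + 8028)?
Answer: -1991489817097/248147927 ≈ -8025.4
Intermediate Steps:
R(g) = 2*g/(g + 13/g) (R(g) = (2*g)/(g + 13/g) = 2*g/(g + 13/g))
R(-108) - (-12503/21251 + 8028) = 2*(-108)**2/(13 + (-108)**2) - (-12503/21251 + 8028) = 2*11664/(13 + 11664) - (-12503*1/21251 + 8028) = 2*11664/11677 - (-12503/21251 + 8028) = 2*11664*(1/11677) - 1*170590525/21251 = 23328/11677 - 170590525/21251 = -1991489817097/248147927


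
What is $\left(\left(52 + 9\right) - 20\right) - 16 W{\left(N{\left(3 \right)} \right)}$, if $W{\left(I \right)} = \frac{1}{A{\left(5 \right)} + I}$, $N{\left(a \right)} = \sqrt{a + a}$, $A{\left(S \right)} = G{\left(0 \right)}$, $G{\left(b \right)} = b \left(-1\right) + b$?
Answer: $41 - \frac{8 \sqrt{6}}{3} \approx 34.468$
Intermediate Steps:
$G{\left(b \right)} = 0$ ($G{\left(b \right)} = - b + b = 0$)
$A{\left(S \right)} = 0$
$N{\left(a \right)} = \sqrt{2} \sqrt{a}$ ($N{\left(a \right)} = \sqrt{2 a} = \sqrt{2} \sqrt{a}$)
$W{\left(I \right)} = \frac{1}{I}$ ($W{\left(I \right)} = \frac{1}{0 + I} = \frac{1}{I}$)
$\left(\left(52 + 9\right) - 20\right) - 16 W{\left(N{\left(3 \right)} \right)} = \left(\left(52 + 9\right) - 20\right) - \frac{16}{\sqrt{2} \sqrt{3}} = \left(61 - 20\right) - \frac{16}{\sqrt{6}} = 41 - 16 \frac{\sqrt{6}}{6} = 41 - \frac{8 \sqrt{6}}{3}$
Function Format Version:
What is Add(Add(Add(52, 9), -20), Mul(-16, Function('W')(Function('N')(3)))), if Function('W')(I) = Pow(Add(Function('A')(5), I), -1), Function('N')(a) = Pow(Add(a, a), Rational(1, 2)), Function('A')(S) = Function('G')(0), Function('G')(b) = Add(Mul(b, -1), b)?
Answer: Add(41, Mul(Rational(-8, 3), Pow(6, Rational(1, 2)))) ≈ 34.468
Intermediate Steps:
Function('G')(b) = 0 (Function('G')(b) = Add(Mul(-1, b), b) = 0)
Function('A')(S) = 0
Function('N')(a) = Mul(Pow(2, Rational(1, 2)), Pow(a, Rational(1, 2))) (Function('N')(a) = Pow(Mul(2, a), Rational(1, 2)) = Mul(Pow(2, Rational(1, 2)), Pow(a, Rational(1, 2))))
Function('W')(I) = Pow(I, -1) (Function('W')(I) = Pow(Add(0, I), -1) = Pow(I, -1))
Add(Add(Add(52, 9), -20), Mul(-16, Function('W')(Function('N')(3)))) = Add(Add(Add(52, 9), -20), Mul(-16, Pow(Mul(Pow(2, Rational(1, 2)), Pow(3, Rational(1, 2))), -1))) = Add(Add(61, -20), Mul(-16, Pow(Pow(6, Rational(1, 2)), -1))) = Add(41, Mul(-16, Mul(Rational(1, 6), Pow(6, Rational(1, 2))))) = Add(41, Mul(Rational(-8, 3), Pow(6, Rational(1, 2))))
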